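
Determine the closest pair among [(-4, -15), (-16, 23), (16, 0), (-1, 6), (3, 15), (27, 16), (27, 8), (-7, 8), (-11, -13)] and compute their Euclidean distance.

Computing all pairwise distances among 9 points:

d((-4, -15), (-16, 23)) = 39.8497
d((-4, -15), (16, 0)) = 25.0
d((-4, -15), (-1, 6)) = 21.2132
d((-4, -15), (3, 15)) = 30.8058
d((-4, -15), (27, 16)) = 43.8406
d((-4, -15), (27, 8)) = 38.6005
d((-4, -15), (-7, 8)) = 23.1948
d((-4, -15), (-11, -13)) = 7.2801
d((-16, 23), (16, 0)) = 39.4081
d((-16, 23), (-1, 6)) = 22.6716
d((-16, 23), (3, 15)) = 20.6155
d((-16, 23), (27, 16)) = 43.566
d((-16, 23), (27, 8)) = 45.5412
d((-16, 23), (-7, 8)) = 17.4929
d((-16, 23), (-11, -13)) = 36.3456
d((16, 0), (-1, 6)) = 18.0278
d((16, 0), (3, 15)) = 19.8494
d((16, 0), (27, 16)) = 19.4165
d((16, 0), (27, 8)) = 13.6015
d((16, 0), (-7, 8)) = 24.3516
d((16, 0), (-11, -13)) = 29.9666
d((-1, 6), (3, 15)) = 9.8489
d((-1, 6), (27, 16)) = 29.7321
d((-1, 6), (27, 8)) = 28.0713
d((-1, 6), (-7, 8)) = 6.3246 <-- minimum
d((-1, 6), (-11, -13)) = 21.4709
d((3, 15), (27, 16)) = 24.0208
d((3, 15), (27, 8)) = 25.0
d((3, 15), (-7, 8)) = 12.2066
d((3, 15), (-11, -13)) = 31.305
d((27, 16), (27, 8)) = 8.0
d((27, 16), (-7, 8)) = 34.9285
d((27, 16), (-11, -13)) = 47.8017
d((27, 8), (-7, 8)) = 34.0
d((27, 8), (-11, -13)) = 43.4166
d((-7, 8), (-11, -13)) = 21.3776

Closest pair: (-1, 6) and (-7, 8) with distance 6.3246

The closest pair is (-1, 6) and (-7, 8) with Euclidean distance 6.3246. For 9 points, brute-force pairwise comparison is shown above. For large n, the divide-and-conquer algorithm (sort by x, recurse on halves, check the dividing strip) achieves O(n log n).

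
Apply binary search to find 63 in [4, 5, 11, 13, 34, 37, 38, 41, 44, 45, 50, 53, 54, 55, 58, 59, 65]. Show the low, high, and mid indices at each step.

Binary search for 63 in [4, 5, 11, 13, 34, 37, 38, 41, 44, 45, 50, 53, 54, 55, 58, 59, 65]:

lo=0, hi=16, mid=8, arr[mid]=44 -> 44 < 63, search right half
lo=9, hi=16, mid=12, arr[mid]=54 -> 54 < 63, search right half
lo=13, hi=16, mid=14, arr[mid]=58 -> 58 < 63, search right half
lo=15, hi=16, mid=15, arr[mid]=59 -> 59 < 63, search right half
lo=16, hi=16, mid=16, arr[mid]=65 -> 65 > 63, search left half
lo=16 > hi=15, target 63 not found

Binary search determines that 63 is not in the array after 5 comparisons. The search space was exhausted without finding the target.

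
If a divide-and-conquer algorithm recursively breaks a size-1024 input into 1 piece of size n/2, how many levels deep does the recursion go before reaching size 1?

For divide and conquer with division factor 2:

Problem sizes at each level:
Level 0: 1024
Level 1: 512
Level 2: 256
Level 3: 128
Level 4: 64
Level 5: 32
Level 6: 16
Level 7: 8
Level 8: 4
Level 9: 2
Level 10: 1

The root is level 0 and the size-1 base case is level 10 (the tree spans levels 0 through 10, i.e. 11 levels counting the root), so the depth is the number of divisions: log_2(1024) = 10

The recursion tree depth is log_2(1024) = 10. At each level, the problem size is divided by 2, so it takes 10 divisions to reduce to a base case of size 1. The algorithm makes 1 recursive call at each level.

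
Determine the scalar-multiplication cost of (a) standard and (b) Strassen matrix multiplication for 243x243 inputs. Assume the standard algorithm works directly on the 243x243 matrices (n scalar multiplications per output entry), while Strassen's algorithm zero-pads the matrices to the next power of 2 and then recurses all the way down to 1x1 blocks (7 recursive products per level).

Matrix multiplication for 243x243 matrices:

Strassen's algorithm requires power-of-2 dimensions. Pad 243x243 to 256x256 (next power of 2).

Standard algorithm: 243^3 = 14348907 multiplications
Strassen's algorithm: 7^(log2(256)) = 7^8 = 5764801 multiplications
Savings: 14348907 - 5764801 = 8584106 multiplications

Standard: 14348907 multiplications (243^3). Strassen: 5764801 multiplications (7^8, after padding to 256x256). Strassen reduces 8 recursive multiplications to 7 at each level.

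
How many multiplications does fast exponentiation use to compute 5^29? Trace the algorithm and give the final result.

Computing 5^29 by squaring (build up from 5^1; each line after the first costs one multiplication):

5^1 = 5
5^2 = (5^1)^2 = 5^2 = 25
5^3 = 5 * 5^2 = 5 * 25 = 125
5^6 = (5^3)^2 = 125^2 = 15625
5^7 = 5 * 5^6 = 5 * 15625 = 78125
5^14 = (5^7)^2 = 78125^2 = 6103515625
5^28 = (5^14)^2 = 6103515625^2 = 37252902984619140625
5^29 = 5 * 5^28 = 5 * 37252902984619140625 = 186264514923095703125

Result: 186264514923095703125
Multiplications needed: 7 (7 lines after 5^1)

5^29 = 186264514923095703125. Using exponentiation by squaring, this requires 7 multiplications. The key idea: if the exponent is even, square the half-power; if odd, multiply by the base once.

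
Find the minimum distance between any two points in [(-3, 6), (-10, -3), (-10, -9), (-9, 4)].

Computing all pairwise distances among 4 points:

d((-3, 6), (-10, -3)) = 11.4018
d((-3, 6), (-10, -9)) = 16.5529
d((-3, 6), (-9, 4)) = 6.3246
d((-10, -3), (-10, -9)) = 6.0 <-- minimum
d((-10, -3), (-9, 4)) = 7.0711
d((-10, -9), (-9, 4)) = 13.0384

Closest pair: (-10, -3) and (-10, -9) with distance 6.0

The closest pair is (-10, -3) and (-10, -9) with Euclidean distance 6.0. For 4 points, brute-force pairwise comparison is shown above. For large n, the divide-and-conquer algorithm (sort by x, recurse on halves, check the dividing strip) achieves O(n log n).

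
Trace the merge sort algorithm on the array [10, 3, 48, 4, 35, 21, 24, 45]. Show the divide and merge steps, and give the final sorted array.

Merge sort trace:

Split: [10, 3, 48, 4, 35, 21, 24, 45] -> [10, 3, 48, 4] and [35, 21, 24, 45]
  Split: [10, 3, 48, 4] -> [10, 3] and [48, 4]
    Split: [10, 3] -> [10] and [3]
    Merge: [10] + [3] -> [3, 10]
    Split: [48, 4] -> [48] and [4]
    Merge: [48] + [4] -> [4, 48]
  Merge: [3, 10] + [4, 48] -> [3, 4, 10, 48]
  Split: [35, 21, 24, 45] -> [35, 21] and [24, 45]
    Split: [35, 21] -> [35] and [21]
    Merge: [35] + [21] -> [21, 35]
    Split: [24, 45] -> [24] and [45]
    Merge: [24] + [45] -> [24, 45]
  Merge: [21, 35] + [24, 45] -> [21, 24, 35, 45]
Merge: [3, 4, 10, 48] + [21, 24, 35, 45] -> [3, 4, 10, 21, 24, 35, 45, 48]

Final sorted array: [3, 4, 10, 21, 24, 35, 45, 48]

The merge sort proceeds by recursively splitting the array and merging sorted halves.
After all merges, the sorted array is [3, 4, 10, 21, 24, 35, 45, 48].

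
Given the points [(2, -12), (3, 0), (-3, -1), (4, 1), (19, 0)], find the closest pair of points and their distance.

Computing all pairwise distances among 5 points:

d((2, -12), (3, 0)) = 12.0416
d((2, -12), (-3, -1)) = 12.083
d((2, -12), (4, 1)) = 13.1529
d((2, -12), (19, 0)) = 20.8087
d((3, 0), (-3, -1)) = 6.0828
d((3, 0), (4, 1)) = 1.4142 <-- minimum
d((3, 0), (19, 0)) = 16.0
d((-3, -1), (4, 1)) = 7.2801
d((-3, -1), (19, 0)) = 22.0227
d((4, 1), (19, 0)) = 15.0333

Closest pair: (3, 0) and (4, 1) with distance 1.4142

The closest pair is (3, 0) and (4, 1) with Euclidean distance 1.4142. For 5 points, brute-force pairwise comparison is shown above. For large n, the divide-and-conquer algorithm (sort by x, recurse on halves, check the dividing strip) achieves O(n log n).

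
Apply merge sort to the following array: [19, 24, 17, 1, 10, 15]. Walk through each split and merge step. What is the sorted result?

Merge sort trace:

Split: [19, 24, 17, 1, 10, 15] -> [19, 24, 17] and [1, 10, 15]
  Split: [19, 24, 17] -> [19] and [24, 17]
    Split: [24, 17] -> [24] and [17]
    Merge: [24] + [17] -> [17, 24]
  Merge: [19] + [17, 24] -> [17, 19, 24]
  Split: [1, 10, 15] -> [1] and [10, 15]
    Split: [10, 15] -> [10] and [15]
    Merge: [10] + [15] -> [10, 15]
  Merge: [1] + [10, 15] -> [1, 10, 15]
Merge: [17, 19, 24] + [1, 10, 15] -> [1, 10, 15, 17, 19, 24]

Final sorted array: [1, 10, 15, 17, 19, 24]

The merge sort proceeds by recursively splitting the array and merging sorted halves.
After all merges, the sorted array is [1, 10, 15, 17, 19, 24].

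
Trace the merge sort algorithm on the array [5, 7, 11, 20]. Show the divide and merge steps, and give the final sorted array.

Merge sort trace:

Split: [5, 7, 11, 20] -> [5, 7] and [11, 20]
  Split: [5, 7] -> [5] and [7]
  Merge: [5] + [7] -> [5, 7]
  Split: [11, 20] -> [11] and [20]
  Merge: [11] + [20] -> [11, 20]
Merge: [5, 7] + [11, 20] -> [5, 7, 11, 20]

Final sorted array: [5, 7, 11, 20]

The merge sort proceeds by recursively splitting the array and merging sorted halves.
After all merges, the sorted array is [5, 7, 11, 20].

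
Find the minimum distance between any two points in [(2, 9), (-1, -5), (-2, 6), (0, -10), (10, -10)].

Computing all pairwise distances among 5 points:

d((2, 9), (-1, -5)) = 14.3178
d((2, 9), (-2, 6)) = 5.0 <-- minimum
d((2, 9), (0, -10)) = 19.105
d((2, 9), (10, -10)) = 20.6155
d((-1, -5), (-2, 6)) = 11.0454
d((-1, -5), (0, -10)) = 5.099
d((-1, -5), (10, -10)) = 12.083
d((-2, 6), (0, -10)) = 16.1245
d((-2, 6), (10, -10)) = 20.0
d((0, -10), (10, -10)) = 10.0

Closest pair: (2, 9) and (-2, 6) with distance 5.0

The closest pair is (2, 9) and (-2, 6) with Euclidean distance 5.0. For 5 points, brute-force pairwise comparison is shown above. For large n, the divide-and-conquer algorithm (sort by x, recurse on halves, check the dividing strip) achieves O(n log n).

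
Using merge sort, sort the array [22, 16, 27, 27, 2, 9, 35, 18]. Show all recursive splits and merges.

Merge sort trace:

Split: [22, 16, 27, 27, 2, 9, 35, 18] -> [22, 16, 27, 27] and [2, 9, 35, 18]
  Split: [22, 16, 27, 27] -> [22, 16] and [27, 27]
    Split: [22, 16] -> [22] and [16]
    Merge: [22] + [16] -> [16, 22]
    Split: [27, 27] -> [27] and [27]
    Merge: [27] + [27] -> [27, 27]
  Merge: [16, 22] + [27, 27] -> [16, 22, 27, 27]
  Split: [2, 9, 35, 18] -> [2, 9] and [35, 18]
    Split: [2, 9] -> [2] and [9]
    Merge: [2] + [9] -> [2, 9]
    Split: [35, 18] -> [35] and [18]
    Merge: [35] + [18] -> [18, 35]
  Merge: [2, 9] + [18, 35] -> [2, 9, 18, 35]
Merge: [16, 22, 27, 27] + [2, 9, 18, 35] -> [2, 9, 16, 18, 22, 27, 27, 35]

Final sorted array: [2, 9, 16, 18, 22, 27, 27, 35]

The merge sort proceeds by recursively splitting the array and merging sorted halves.
After all merges, the sorted array is [2, 9, 16, 18, 22, 27, 27, 35].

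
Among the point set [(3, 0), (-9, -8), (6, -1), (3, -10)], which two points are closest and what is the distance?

Computing all pairwise distances among 4 points:

d((3, 0), (-9, -8)) = 14.4222
d((3, 0), (6, -1)) = 3.1623 <-- minimum
d((3, 0), (3, -10)) = 10.0
d((-9, -8), (6, -1)) = 16.5529
d((-9, -8), (3, -10)) = 12.1655
d((6, -1), (3, -10)) = 9.4868

Closest pair: (3, 0) and (6, -1) with distance 3.1623

The closest pair is (3, 0) and (6, -1) with Euclidean distance 3.1623. For 4 points, brute-force pairwise comparison is shown above. For large n, the divide-and-conquer algorithm (sort by x, recurse on halves, check the dividing strip) achieves O(n log n).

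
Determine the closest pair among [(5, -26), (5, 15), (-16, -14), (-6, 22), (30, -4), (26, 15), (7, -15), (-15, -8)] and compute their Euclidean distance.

Computing all pairwise distances among 8 points:

d((5, -26), (5, 15)) = 41.0
d((5, -26), (-16, -14)) = 24.1868
d((5, -26), (-6, 22)) = 49.2443
d((5, -26), (30, -4)) = 33.3017
d((5, -26), (26, 15)) = 46.0652
d((5, -26), (7, -15)) = 11.1803
d((5, -26), (-15, -8)) = 26.9072
d((5, 15), (-16, -14)) = 35.805
d((5, 15), (-6, 22)) = 13.0384
d((5, 15), (30, -4)) = 31.4006
d((5, 15), (26, 15)) = 21.0
d((5, 15), (7, -15)) = 30.0666
d((5, 15), (-15, -8)) = 30.4795
d((-16, -14), (-6, 22)) = 37.3631
d((-16, -14), (30, -4)) = 47.0744
d((-16, -14), (26, 15)) = 51.0392
d((-16, -14), (7, -15)) = 23.0217
d((-16, -14), (-15, -8)) = 6.0828 <-- minimum
d((-6, 22), (30, -4)) = 44.4072
d((-6, 22), (26, 15)) = 32.7567
d((-6, 22), (7, -15)) = 39.2173
d((-6, 22), (-15, -8)) = 31.3209
d((30, -4), (26, 15)) = 19.4165
d((30, -4), (7, -15)) = 25.4951
d((30, -4), (-15, -8)) = 45.1774
d((26, 15), (7, -15)) = 35.5106
d((26, 15), (-15, -8)) = 47.0106
d((7, -15), (-15, -8)) = 23.0868

Closest pair: (-16, -14) and (-15, -8) with distance 6.0828

The closest pair is (-16, -14) and (-15, -8) with Euclidean distance 6.0828. For 8 points, brute-force pairwise comparison is shown above. For large n, the divide-and-conquer algorithm (sort by x, recurse on halves, check the dividing strip) achieves O(n log n).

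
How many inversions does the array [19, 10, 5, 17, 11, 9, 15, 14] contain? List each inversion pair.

Finding inversions in [19, 10, 5, 17, 11, 9, 15, 14]:

(0, 1): arr[0]=19 > arr[1]=10
(0, 2): arr[0]=19 > arr[2]=5
(0, 3): arr[0]=19 > arr[3]=17
(0, 4): arr[0]=19 > arr[4]=11
(0, 5): arr[0]=19 > arr[5]=9
(0, 6): arr[0]=19 > arr[6]=15
(0, 7): arr[0]=19 > arr[7]=14
(1, 2): arr[1]=10 > arr[2]=5
(1, 5): arr[1]=10 > arr[5]=9
(3, 4): arr[3]=17 > arr[4]=11
(3, 5): arr[3]=17 > arr[5]=9
(3, 6): arr[3]=17 > arr[6]=15
(3, 7): arr[3]=17 > arr[7]=14
(4, 5): arr[4]=11 > arr[5]=9
(6, 7): arr[6]=15 > arr[7]=14

Total inversions: 15

The array has 15 inversion(s): (0,1), (0,2), (0,3), (0,4), (0,5), (0,6), (0,7), (1,2), (1,5), (3,4), (3,5), (3,6), (3,7), (4,5), (6,7). Each pair (i,j) satisfies i < j and arr[i] > arr[j].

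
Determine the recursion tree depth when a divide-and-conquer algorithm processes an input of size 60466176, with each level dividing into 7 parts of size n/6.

For divide and conquer with division factor 6:

Problem sizes at each level:
Level 0: 60466176
Level 1: 10077696
Level 2: 1679616
Level 3: 279936
Level 4: 46656
Level 5: 7776
Level 6: 1296
Level 7: 216
Level 8: 36
Level 9: 6
Level 10: 1

The root is level 0 and the size-1 base case is level 10 (the tree spans levels 0 through 10, i.e. 11 levels counting the root), so the depth is the number of divisions: log_6(60466176) = 10

The recursion tree depth is log_6(60466176) = 10. At each level, the problem size is divided by 6, so it takes 10 divisions to reduce to a base case of size 1. The algorithm makes 7 recursive calls at each level.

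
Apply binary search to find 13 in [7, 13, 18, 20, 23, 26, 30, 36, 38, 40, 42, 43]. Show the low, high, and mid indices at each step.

Binary search for 13 in [7, 13, 18, 20, 23, 26, 30, 36, 38, 40, 42, 43]:

lo=0, hi=11, mid=5, arr[mid]=26 -> 26 > 13, search left half
lo=0, hi=4, mid=2, arr[mid]=18 -> 18 > 13, search left half
lo=0, hi=1, mid=0, arr[mid]=7 -> 7 < 13, search right half
lo=1, hi=1, mid=1, arr[mid]=13 -> Found target at index 1!

Binary search finds 13 at index 1 after 4 comparisons. The search repeatedly halves the search space by comparing with the middle element.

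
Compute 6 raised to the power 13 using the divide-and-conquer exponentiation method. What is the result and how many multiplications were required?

Computing 6^13 by squaring (build up from 6^1; each line after the first costs one multiplication):

6^1 = 6
6^2 = (6^1)^2 = 6^2 = 36
6^3 = 6 * 6^2 = 6 * 36 = 216
6^6 = (6^3)^2 = 216^2 = 46656
6^12 = (6^6)^2 = 46656^2 = 2176782336
6^13 = 6 * 6^12 = 6 * 2176782336 = 13060694016

Result: 13060694016
Multiplications needed: 5 (5 lines after 6^1)

6^13 = 13060694016. Using exponentiation by squaring, this requires 5 multiplications. The key idea: if the exponent is even, square the half-power; if odd, multiply by the base once.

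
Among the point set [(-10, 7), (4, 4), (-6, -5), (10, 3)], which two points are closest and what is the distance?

Computing all pairwise distances among 4 points:

d((-10, 7), (4, 4)) = 14.3178
d((-10, 7), (-6, -5)) = 12.6491
d((-10, 7), (10, 3)) = 20.3961
d((4, 4), (-6, -5)) = 13.4536
d((4, 4), (10, 3)) = 6.0828 <-- minimum
d((-6, -5), (10, 3)) = 17.8885

Closest pair: (4, 4) and (10, 3) with distance 6.0828

The closest pair is (4, 4) and (10, 3) with Euclidean distance 6.0828. For 4 points, brute-force pairwise comparison is shown above. For large n, the divide-and-conquer algorithm (sort by x, recurse on halves, check the dividing strip) achieves O(n log n).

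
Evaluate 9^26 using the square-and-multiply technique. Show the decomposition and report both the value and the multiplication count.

Computing 9^26 by squaring (build up from 9^1; each line after the first costs one multiplication):

9^1 = 9
9^2 = (9^1)^2 = 9^2 = 81
9^3 = 9 * 9^2 = 9 * 81 = 729
9^6 = (9^3)^2 = 729^2 = 531441
9^12 = (9^6)^2 = 531441^2 = 282429536481
9^13 = 9 * 9^12 = 9 * 282429536481 = 2541865828329
9^26 = (9^13)^2 = 2541865828329^2 = 6461081889226673298932241

Result: 6461081889226673298932241
Multiplications needed: 6 (6 lines after 9^1)

9^26 = 6461081889226673298932241. Using exponentiation by squaring, this requires 6 multiplications. The key idea: if the exponent is even, square the half-power; if odd, multiply by the base once.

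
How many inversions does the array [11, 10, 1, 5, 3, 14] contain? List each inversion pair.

Finding inversions in [11, 10, 1, 5, 3, 14]:

(0, 1): arr[0]=11 > arr[1]=10
(0, 2): arr[0]=11 > arr[2]=1
(0, 3): arr[0]=11 > arr[3]=5
(0, 4): arr[0]=11 > arr[4]=3
(1, 2): arr[1]=10 > arr[2]=1
(1, 3): arr[1]=10 > arr[3]=5
(1, 4): arr[1]=10 > arr[4]=3
(3, 4): arr[3]=5 > arr[4]=3

Total inversions: 8

The array has 8 inversion(s): (0,1), (0,2), (0,3), (0,4), (1,2), (1,3), (1,4), (3,4). Each pair (i,j) satisfies i < j and arr[i] > arr[j].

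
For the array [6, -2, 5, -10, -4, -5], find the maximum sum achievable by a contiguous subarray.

Using Kadane's algorithm on [6, -2, 5, -10, -4, -5]:

Scanning through the array:
Position 1 (value -2): max_ending_here = 4, max_so_far = 6
Position 2 (value 5): max_ending_here = 9, max_so_far = 9
Position 3 (value -10): max_ending_here = -1, max_so_far = 9
Position 4 (value -4): max_ending_here = -4, max_so_far = 9
Position 5 (value -5): max_ending_here = -5, max_so_far = 9

Maximum subarray: [6, -2, 5]
Maximum sum: 9

The maximum subarray is [6, -2, 5] with sum 9. This subarray runs from index 0 to index 2.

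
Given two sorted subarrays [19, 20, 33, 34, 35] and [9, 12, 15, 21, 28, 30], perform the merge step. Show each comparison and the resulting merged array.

Merging process:

Compare 19 vs 9: take 9 from right. Merged: [9]
Compare 19 vs 12: take 12 from right. Merged: [9, 12]
Compare 19 vs 15: take 15 from right. Merged: [9, 12, 15]
Compare 19 vs 21: take 19 from left. Merged: [9, 12, 15, 19]
Compare 20 vs 21: take 20 from left. Merged: [9, 12, 15, 19, 20]
Compare 33 vs 21: take 21 from right. Merged: [9, 12, 15, 19, 20, 21]
Compare 33 vs 28: take 28 from right. Merged: [9, 12, 15, 19, 20, 21, 28]
Compare 33 vs 30: take 30 from right. Merged: [9, 12, 15, 19, 20, 21, 28, 30]
Append remaining from left: [33, 34, 35]. Merged: [9, 12, 15, 19, 20, 21, 28, 30, 33, 34, 35]

Final merged array: [9, 12, 15, 19, 20, 21, 28, 30, 33, 34, 35]
Total comparisons: 8

The merged array is [9, 12, 15, 19, 20, 21, 28, 30, 33, 34, 35], requiring 8 comparisons. The merge step runs in O(n) time where n is the total number of elements.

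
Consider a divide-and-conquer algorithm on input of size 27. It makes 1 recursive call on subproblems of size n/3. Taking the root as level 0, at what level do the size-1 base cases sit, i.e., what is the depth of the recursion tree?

For divide and conquer with division factor 3:

Problem sizes at each level:
Level 0: 27
Level 1: 9
Level 2: 3
Level 3: 1

The root is level 0 and the size-1 base case is level 3 (the tree spans levels 0 through 3, i.e. 4 levels counting the root), so the depth is the number of divisions: log_3(27) = 3

The recursion tree depth is log_3(27) = 3. At each level, the problem size is divided by 3, so it takes 3 divisions to reduce to a base case of size 1. The algorithm makes 1 recursive call at each level.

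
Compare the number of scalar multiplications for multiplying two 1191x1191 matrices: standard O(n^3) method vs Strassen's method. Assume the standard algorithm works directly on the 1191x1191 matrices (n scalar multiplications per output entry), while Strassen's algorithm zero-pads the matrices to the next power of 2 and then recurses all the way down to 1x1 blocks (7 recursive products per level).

Matrix multiplication for 1191x1191 matrices:

Strassen's algorithm requires power-of-2 dimensions. Pad 1191x1191 to 2048x2048 (next power of 2).

Standard algorithm: 1191^3 = 1689410871 multiplications
Strassen's algorithm: 7^(log2(2048)) = 7^11 = 1977326743 multiplications
Difference: 1689410871 - 1977326743 = -287915872 (Strassen uses MORE here due to padding overhead — for small or just-over-power-of-2 n, padding can outweigh the per-level savings)

Standard: 1689410871 multiplications (1191^3). Strassen: 1977326743 multiplications (7^11, after padding to 2048x2048). Strassen reduces 8 recursive multiplications to 7 at each level.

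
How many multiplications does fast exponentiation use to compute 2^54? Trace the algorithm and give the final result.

Computing 2^54 by squaring (build up from 2^1; each line after the first costs one multiplication):

2^1 = 2
2^2 = (2^1)^2 = 2^2 = 4
2^3 = 2 * 2^2 = 2 * 4 = 8
2^6 = (2^3)^2 = 8^2 = 64
2^12 = (2^6)^2 = 64^2 = 4096
2^13 = 2 * 2^12 = 2 * 4096 = 8192
2^26 = (2^13)^2 = 8192^2 = 67108864
2^27 = 2 * 2^26 = 2 * 67108864 = 134217728
2^54 = (2^27)^2 = 134217728^2 = 18014398509481984

Result: 18014398509481984
Multiplications needed: 8 (8 lines after 2^1)

2^54 = 18014398509481984. Using exponentiation by squaring, this requires 8 multiplications. The key idea: if the exponent is even, square the half-power; if odd, multiply by the base once.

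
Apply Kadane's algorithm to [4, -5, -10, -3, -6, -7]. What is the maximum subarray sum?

Using Kadane's algorithm on [4, -5, -10, -3, -6, -7]:

Scanning through the array:
Position 1 (value -5): max_ending_here = -1, max_so_far = 4
Position 2 (value -10): max_ending_here = -10, max_so_far = 4
Position 3 (value -3): max_ending_here = -3, max_so_far = 4
Position 4 (value -6): max_ending_here = -6, max_so_far = 4
Position 5 (value -7): max_ending_here = -7, max_so_far = 4

Maximum subarray: [4]
Maximum sum: 4

The maximum subarray is [4] with sum 4. This subarray runs from index 0 to index 0.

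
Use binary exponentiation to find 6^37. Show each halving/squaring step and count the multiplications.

Computing 6^37 by squaring (build up from 6^1; each line after the first costs one multiplication):

6^1 = 6
6^2 = (6^1)^2 = 6^2 = 36
6^4 = (6^2)^2 = 36^2 = 1296
6^8 = (6^4)^2 = 1296^2 = 1679616
6^9 = 6 * 6^8 = 6 * 1679616 = 10077696
6^18 = (6^9)^2 = 10077696^2 = 101559956668416
6^36 = (6^18)^2 = 101559956668416^2 = 10314424798490535546171949056
6^37 = 6 * 6^36 = 6 * 10314424798490535546171949056 = 61886548790943213277031694336

Result: 61886548790943213277031694336
Multiplications needed: 7 (7 lines after 6^1)

6^37 = 61886548790943213277031694336. Using exponentiation by squaring, this requires 7 multiplications. The key idea: if the exponent is even, square the half-power; if odd, multiply by the base once.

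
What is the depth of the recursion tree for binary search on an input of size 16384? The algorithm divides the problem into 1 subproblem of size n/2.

For divide and conquer with division factor 2:

Problem sizes at each level:
Level 0: 16384
Level 1: 8192
Level 2: 4096
Level 3: 2048
Level 4: 1024
Level 5: 512
Level 6: 256
Level 7: 128
Level 8: 64
Level 9: 32
Level 10: 16
Level 11: 8
Level 12: 4
Level 13: 2
Level 14: 1

The root is level 0 and the size-1 base case is level 14 (the tree spans levels 0 through 14, i.e. 15 levels counting the root), so the depth is the number of divisions: log_2(16384) = 14

The recursion tree depth is log_2(16384) = 14. At each level, the problem size is divided by 2, so it takes 14 divisions to reduce to a base case of size 1. The algorithm makes 1 recursive call at each level.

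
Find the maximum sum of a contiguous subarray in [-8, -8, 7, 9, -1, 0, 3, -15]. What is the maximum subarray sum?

Using Kadane's algorithm on [-8, -8, 7, 9, -1, 0, 3, -15]:

Scanning through the array:
Position 1 (value -8): max_ending_here = -8, max_so_far = -8
Position 2 (value 7): max_ending_here = 7, max_so_far = 7
Position 3 (value 9): max_ending_here = 16, max_so_far = 16
Position 4 (value -1): max_ending_here = 15, max_so_far = 16
Position 5 (value 0): max_ending_here = 15, max_so_far = 16
Position 6 (value 3): max_ending_here = 18, max_so_far = 18
Position 7 (value -15): max_ending_here = 3, max_so_far = 18

Maximum subarray: [7, 9, -1, 0, 3]
Maximum sum: 18

The maximum subarray is [7, 9, -1, 0, 3] with sum 18. This subarray runs from index 2 to index 6.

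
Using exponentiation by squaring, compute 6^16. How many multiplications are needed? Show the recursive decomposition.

Computing 6^16 by squaring (build up from 6^1; each line after the first costs one multiplication):

6^1 = 6
6^2 = (6^1)^2 = 6^2 = 36
6^4 = (6^2)^2 = 36^2 = 1296
6^8 = (6^4)^2 = 1296^2 = 1679616
6^16 = (6^8)^2 = 1679616^2 = 2821109907456

Result: 2821109907456
Multiplications needed: 4 (4 lines after 6^1)

6^16 = 2821109907456. Using exponentiation by squaring, this requires 4 multiplications. The key idea: if the exponent is even, square the half-power; if odd, multiply by the base once.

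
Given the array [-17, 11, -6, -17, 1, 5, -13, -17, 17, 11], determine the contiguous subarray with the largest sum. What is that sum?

Using Kadane's algorithm on [-17, 11, -6, -17, 1, 5, -13, -17, 17, 11]:

Scanning through the array:
Position 1 (value 11): max_ending_here = 11, max_so_far = 11
Position 2 (value -6): max_ending_here = 5, max_so_far = 11
Position 3 (value -17): max_ending_here = -12, max_so_far = 11
Position 4 (value 1): max_ending_here = 1, max_so_far = 11
Position 5 (value 5): max_ending_here = 6, max_so_far = 11
Position 6 (value -13): max_ending_here = -7, max_so_far = 11
Position 7 (value -17): max_ending_here = -17, max_so_far = 11
Position 8 (value 17): max_ending_here = 17, max_so_far = 17
Position 9 (value 11): max_ending_here = 28, max_so_far = 28

Maximum subarray: [17, 11]
Maximum sum: 28

The maximum subarray is [17, 11] with sum 28. This subarray runs from index 8 to index 9.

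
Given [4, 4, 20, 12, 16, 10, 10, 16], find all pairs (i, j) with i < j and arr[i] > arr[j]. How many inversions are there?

Finding inversions in [4, 4, 20, 12, 16, 10, 10, 16]:

(2, 3): arr[2]=20 > arr[3]=12
(2, 4): arr[2]=20 > arr[4]=16
(2, 5): arr[2]=20 > arr[5]=10
(2, 6): arr[2]=20 > arr[6]=10
(2, 7): arr[2]=20 > arr[7]=16
(3, 5): arr[3]=12 > arr[5]=10
(3, 6): arr[3]=12 > arr[6]=10
(4, 5): arr[4]=16 > arr[5]=10
(4, 6): arr[4]=16 > arr[6]=10

Total inversions: 9

The array has 9 inversion(s): (2,3), (2,4), (2,5), (2,6), (2,7), (3,5), (3,6), (4,5), (4,6). Each pair (i,j) satisfies i < j and arr[i] > arr[j].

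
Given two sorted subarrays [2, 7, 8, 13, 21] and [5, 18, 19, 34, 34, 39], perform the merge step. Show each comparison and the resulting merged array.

Merging process:

Compare 2 vs 5: take 2 from left. Merged: [2]
Compare 7 vs 5: take 5 from right. Merged: [2, 5]
Compare 7 vs 18: take 7 from left. Merged: [2, 5, 7]
Compare 8 vs 18: take 8 from left. Merged: [2, 5, 7, 8]
Compare 13 vs 18: take 13 from left. Merged: [2, 5, 7, 8, 13]
Compare 21 vs 18: take 18 from right. Merged: [2, 5, 7, 8, 13, 18]
Compare 21 vs 19: take 19 from right. Merged: [2, 5, 7, 8, 13, 18, 19]
Compare 21 vs 34: take 21 from left. Merged: [2, 5, 7, 8, 13, 18, 19, 21]
Append remaining from right: [34, 34, 39]. Merged: [2, 5, 7, 8, 13, 18, 19, 21, 34, 34, 39]

Final merged array: [2, 5, 7, 8, 13, 18, 19, 21, 34, 34, 39]
Total comparisons: 8

The merged array is [2, 5, 7, 8, 13, 18, 19, 21, 34, 34, 39], requiring 8 comparisons. The merge step runs in O(n) time where n is the total number of elements.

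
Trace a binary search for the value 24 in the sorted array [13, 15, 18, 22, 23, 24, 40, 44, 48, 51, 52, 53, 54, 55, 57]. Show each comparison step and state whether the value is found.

Binary search for 24 in [13, 15, 18, 22, 23, 24, 40, 44, 48, 51, 52, 53, 54, 55, 57]:

lo=0, hi=14, mid=7, arr[mid]=44 -> 44 > 24, search left half
lo=0, hi=6, mid=3, arr[mid]=22 -> 22 < 24, search right half
lo=4, hi=6, mid=5, arr[mid]=24 -> Found target at index 5!

Binary search finds 24 at index 5 after 3 comparisons. The search repeatedly halves the search space by comparing with the middle element.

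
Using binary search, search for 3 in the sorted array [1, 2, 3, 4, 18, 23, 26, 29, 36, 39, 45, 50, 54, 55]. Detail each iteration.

Binary search for 3 in [1, 2, 3, 4, 18, 23, 26, 29, 36, 39, 45, 50, 54, 55]:

lo=0, hi=13, mid=6, arr[mid]=26 -> 26 > 3, search left half
lo=0, hi=5, mid=2, arr[mid]=3 -> Found target at index 2!

Binary search finds 3 at index 2 after 2 comparisons. The search repeatedly halves the search space by comparing with the middle element.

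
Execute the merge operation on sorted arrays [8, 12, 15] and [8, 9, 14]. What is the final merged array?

Merging process:

Compare 8 vs 8: take 8 from left. Merged: [8]
Compare 12 vs 8: take 8 from right. Merged: [8, 8]
Compare 12 vs 9: take 9 from right. Merged: [8, 8, 9]
Compare 12 vs 14: take 12 from left. Merged: [8, 8, 9, 12]
Compare 15 vs 14: take 14 from right. Merged: [8, 8, 9, 12, 14]
Append remaining from left: [15]. Merged: [8, 8, 9, 12, 14, 15]

Final merged array: [8, 8, 9, 12, 14, 15]
Total comparisons: 5

The merged array is [8, 8, 9, 12, 14, 15], requiring 5 comparisons. The merge step runs in O(n) time where n is the total number of elements.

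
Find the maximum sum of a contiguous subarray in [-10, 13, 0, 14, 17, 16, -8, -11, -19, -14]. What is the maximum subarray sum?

Using Kadane's algorithm on [-10, 13, 0, 14, 17, 16, -8, -11, -19, -14]:

Scanning through the array:
Position 1 (value 13): max_ending_here = 13, max_so_far = 13
Position 2 (value 0): max_ending_here = 13, max_so_far = 13
Position 3 (value 14): max_ending_here = 27, max_so_far = 27
Position 4 (value 17): max_ending_here = 44, max_so_far = 44
Position 5 (value 16): max_ending_here = 60, max_so_far = 60
Position 6 (value -8): max_ending_here = 52, max_so_far = 60
Position 7 (value -11): max_ending_here = 41, max_so_far = 60
Position 8 (value -19): max_ending_here = 22, max_so_far = 60
Position 9 (value -14): max_ending_here = 8, max_so_far = 60

Maximum subarray: [13, 0, 14, 17, 16]
Maximum sum: 60

The maximum subarray is [13, 0, 14, 17, 16] with sum 60. This subarray runs from index 1 to index 5.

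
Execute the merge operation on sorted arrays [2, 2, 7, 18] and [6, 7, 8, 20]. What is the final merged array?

Merging process:

Compare 2 vs 6: take 2 from left. Merged: [2]
Compare 2 vs 6: take 2 from left. Merged: [2, 2]
Compare 7 vs 6: take 6 from right. Merged: [2, 2, 6]
Compare 7 vs 7: take 7 from left. Merged: [2, 2, 6, 7]
Compare 18 vs 7: take 7 from right. Merged: [2, 2, 6, 7, 7]
Compare 18 vs 8: take 8 from right. Merged: [2, 2, 6, 7, 7, 8]
Compare 18 vs 20: take 18 from left. Merged: [2, 2, 6, 7, 7, 8, 18]
Append remaining from right: [20]. Merged: [2, 2, 6, 7, 7, 8, 18, 20]

Final merged array: [2, 2, 6, 7, 7, 8, 18, 20]
Total comparisons: 7

The merged array is [2, 2, 6, 7, 7, 8, 18, 20], requiring 7 comparisons. The merge step runs in O(n) time where n is the total number of elements.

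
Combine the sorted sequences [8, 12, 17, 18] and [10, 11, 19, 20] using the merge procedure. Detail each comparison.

Merging process:

Compare 8 vs 10: take 8 from left. Merged: [8]
Compare 12 vs 10: take 10 from right. Merged: [8, 10]
Compare 12 vs 11: take 11 from right. Merged: [8, 10, 11]
Compare 12 vs 19: take 12 from left. Merged: [8, 10, 11, 12]
Compare 17 vs 19: take 17 from left. Merged: [8, 10, 11, 12, 17]
Compare 18 vs 19: take 18 from left. Merged: [8, 10, 11, 12, 17, 18]
Append remaining from right: [19, 20]. Merged: [8, 10, 11, 12, 17, 18, 19, 20]

Final merged array: [8, 10, 11, 12, 17, 18, 19, 20]
Total comparisons: 6

The merged array is [8, 10, 11, 12, 17, 18, 19, 20], requiring 6 comparisons. The merge step runs in O(n) time where n is the total number of elements.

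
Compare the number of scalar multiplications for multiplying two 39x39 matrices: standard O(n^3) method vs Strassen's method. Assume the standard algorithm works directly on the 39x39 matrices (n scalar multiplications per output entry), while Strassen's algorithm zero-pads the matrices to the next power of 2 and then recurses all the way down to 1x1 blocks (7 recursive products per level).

Matrix multiplication for 39x39 matrices:

Strassen's algorithm requires power-of-2 dimensions. Pad 39x39 to 64x64 (next power of 2).

Standard algorithm: 39^3 = 59319 multiplications
Strassen's algorithm: 7^(log2(64)) = 7^6 = 117649 multiplications
Difference: 59319 - 117649 = -58330 (Strassen uses MORE here due to padding overhead — for small or just-over-power-of-2 n, padding can outweigh the per-level savings)

Standard: 59319 multiplications (39^3). Strassen: 117649 multiplications (7^6, after padding to 64x64). Strassen reduces 8 recursive multiplications to 7 at each level.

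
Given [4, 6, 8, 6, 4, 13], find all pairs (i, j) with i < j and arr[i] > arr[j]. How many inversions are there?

Finding inversions in [4, 6, 8, 6, 4, 13]:

(1, 4): arr[1]=6 > arr[4]=4
(2, 3): arr[2]=8 > arr[3]=6
(2, 4): arr[2]=8 > arr[4]=4
(3, 4): arr[3]=6 > arr[4]=4

Total inversions: 4

The array has 4 inversion(s): (1,4), (2,3), (2,4), (3,4). Each pair (i,j) satisfies i < j and arr[i] > arr[j].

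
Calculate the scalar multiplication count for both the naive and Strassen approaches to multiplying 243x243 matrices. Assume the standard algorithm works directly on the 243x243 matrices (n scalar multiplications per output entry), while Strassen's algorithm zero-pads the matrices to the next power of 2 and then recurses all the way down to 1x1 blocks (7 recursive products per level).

Matrix multiplication for 243x243 matrices:

Strassen's algorithm requires power-of-2 dimensions. Pad 243x243 to 256x256 (next power of 2).

Standard algorithm: 243^3 = 14348907 multiplications
Strassen's algorithm: 7^(log2(256)) = 7^8 = 5764801 multiplications
Savings: 14348907 - 5764801 = 8584106 multiplications

Standard: 14348907 multiplications (243^3). Strassen: 5764801 multiplications (7^8, after padding to 256x256). Strassen reduces 8 recursive multiplications to 7 at each level.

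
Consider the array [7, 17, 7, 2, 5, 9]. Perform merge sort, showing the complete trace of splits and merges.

Merge sort trace:

Split: [7, 17, 7, 2, 5, 9] -> [7, 17, 7] and [2, 5, 9]
  Split: [7, 17, 7] -> [7] and [17, 7]
    Split: [17, 7] -> [17] and [7]
    Merge: [17] + [7] -> [7, 17]
  Merge: [7] + [7, 17] -> [7, 7, 17]
  Split: [2, 5, 9] -> [2] and [5, 9]
    Split: [5, 9] -> [5] and [9]
    Merge: [5] + [9] -> [5, 9]
  Merge: [2] + [5, 9] -> [2, 5, 9]
Merge: [7, 7, 17] + [2, 5, 9] -> [2, 5, 7, 7, 9, 17]

Final sorted array: [2, 5, 7, 7, 9, 17]

The merge sort proceeds by recursively splitting the array and merging sorted halves.
After all merges, the sorted array is [2, 5, 7, 7, 9, 17].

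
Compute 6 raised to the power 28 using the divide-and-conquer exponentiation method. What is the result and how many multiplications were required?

Computing 6^28 by squaring (build up from 6^1; each line after the first costs one multiplication):

6^1 = 6
6^2 = (6^1)^2 = 6^2 = 36
6^3 = 6 * 6^2 = 6 * 36 = 216
6^6 = (6^3)^2 = 216^2 = 46656
6^7 = 6 * 6^6 = 6 * 46656 = 279936
6^14 = (6^7)^2 = 279936^2 = 78364164096
6^28 = (6^14)^2 = 78364164096^2 = 6140942214464815497216

Result: 6140942214464815497216
Multiplications needed: 6 (6 lines after 6^1)

6^28 = 6140942214464815497216. Using exponentiation by squaring, this requires 6 multiplications. The key idea: if the exponent is even, square the half-power; if odd, multiply by the base once.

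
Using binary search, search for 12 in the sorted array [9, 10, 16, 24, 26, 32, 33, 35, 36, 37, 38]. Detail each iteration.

Binary search for 12 in [9, 10, 16, 24, 26, 32, 33, 35, 36, 37, 38]:

lo=0, hi=10, mid=5, arr[mid]=32 -> 32 > 12, search left half
lo=0, hi=4, mid=2, arr[mid]=16 -> 16 > 12, search left half
lo=0, hi=1, mid=0, arr[mid]=9 -> 9 < 12, search right half
lo=1, hi=1, mid=1, arr[mid]=10 -> 10 < 12, search right half
lo=2 > hi=1, target 12 not found

Binary search determines that 12 is not in the array after 4 comparisons. The search space was exhausted without finding the target.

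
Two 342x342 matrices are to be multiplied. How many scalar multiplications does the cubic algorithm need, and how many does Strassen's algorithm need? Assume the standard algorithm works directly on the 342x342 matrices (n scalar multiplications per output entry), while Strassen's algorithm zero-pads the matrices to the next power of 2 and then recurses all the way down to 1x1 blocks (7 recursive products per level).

Matrix multiplication for 342x342 matrices:

Strassen's algorithm requires power-of-2 dimensions. Pad 342x342 to 512x512 (next power of 2).

Standard algorithm: 342^3 = 40001688 multiplications
Strassen's algorithm: 7^(log2(512)) = 7^9 = 40353607 multiplications
Difference: 40001688 - 40353607 = -351919 (Strassen uses MORE here due to padding overhead — for small or just-over-power-of-2 n, padding can outweigh the per-level savings)

Standard: 40001688 multiplications (342^3). Strassen: 40353607 multiplications (7^9, after padding to 512x512). Strassen reduces 8 recursive multiplications to 7 at each level.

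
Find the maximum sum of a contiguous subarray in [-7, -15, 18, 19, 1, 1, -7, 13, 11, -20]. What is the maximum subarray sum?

Using Kadane's algorithm on [-7, -15, 18, 19, 1, 1, -7, 13, 11, -20]:

Scanning through the array:
Position 1 (value -15): max_ending_here = -15, max_so_far = -7
Position 2 (value 18): max_ending_here = 18, max_so_far = 18
Position 3 (value 19): max_ending_here = 37, max_so_far = 37
Position 4 (value 1): max_ending_here = 38, max_so_far = 38
Position 5 (value 1): max_ending_here = 39, max_so_far = 39
Position 6 (value -7): max_ending_here = 32, max_so_far = 39
Position 7 (value 13): max_ending_here = 45, max_so_far = 45
Position 8 (value 11): max_ending_here = 56, max_so_far = 56
Position 9 (value -20): max_ending_here = 36, max_so_far = 56

Maximum subarray: [18, 19, 1, 1, -7, 13, 11]
Maximum sum: 56

The maximum subarray is [18, 19, 1, 1, -7, 13, 11] with sum 56. This subarray runs from index 2 to index 8.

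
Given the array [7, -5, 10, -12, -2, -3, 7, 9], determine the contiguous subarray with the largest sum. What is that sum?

Using Kadane's algorithm on [7, -5, 10, -12, -2, -3, 7, 9]:

Scanning through the array:
Position 1 (value -5): max_ending_here = 2, max_so_far = 7
Position 2 (value 10): max_ending_here = 12, max_so_far = 12
Position 3 (value -12): max_ending_here = 0, max_so_far = 12
Position 4 (value -2): max_ending_here = -2, max_so_far = 12
Position 5 (value -3): max_ending_here = -3, max_so_far = 12
Position 6 (value 7): max_ending_here = 7, max_so_far = 12
Position 7 (value 9): max_ending_here = 16, max_so_far = 16

Maximum subarray: [7, 9]
Maximum sum: 16

The maximum subarray is [7, 9] with sum 16. This subarray runs from index 6 to index 7.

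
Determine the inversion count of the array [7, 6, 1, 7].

Finding inversions in [7, 6, 1, 7]:

(0, 1): arr[0]=7 > arr[1]=6
(0, 2): arr[0]=7 > arr[2]=1
(1, 2): arr[1]=6 > arr[2]=1

Total inversions: 3

The array has 3 inversion(s): (0,1), (0,2), (1,2). Each pair (i,j) satisfies i < j and arr[i] > arr[j].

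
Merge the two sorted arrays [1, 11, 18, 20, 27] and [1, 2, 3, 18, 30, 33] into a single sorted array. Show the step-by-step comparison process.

Merging process:

Compare 1 vs 1: take 1 from left. Merged: [1]
Compare 11 vs 1: take 1 from right. Merged: [1, 1]
Compare 11 vs 2: take 2 from right. Merged: [1, 1, 2]
Compare 11 vs 3: take 3 from right. Merged: [1, 1, 2, 3]
Compare 11 vs 18: take 11 from left. Merged: [1, 1, 2, 3, 11]
Compare 18 vs 18: take 18 from left. Merged: [1, 1, 2, 3, 11, 18]
Compare 20 vs 18: take 18 from right. Merged: [1, 1, 2, 3, 11, 18, 18]
Compare 20 vs 30: take 20 from left. Merged: [1, 1, 2, 3, 11, 18, 18, 20]
Compare 27 vs 30: take 27 from left. Merged: [1, 1, 2, 3, 11, 18, 18, 20, 27]
Append remaining from right: [30, 33]. Merged: [1, 1, 2, 3, 11, 18, 18, 20, 27, 30, 33]

Final merged array: [1, 1, 2, 3, 11, 18, 18, 20, 27, 30, 33]
Total comparisons: 9

The merged array is [1, 1, 2, 3, 11, 18, 18, 20, 27, 30, 33], requiring 9 comparisons. The merge step runs in O(n) time where n is the total number of elements.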